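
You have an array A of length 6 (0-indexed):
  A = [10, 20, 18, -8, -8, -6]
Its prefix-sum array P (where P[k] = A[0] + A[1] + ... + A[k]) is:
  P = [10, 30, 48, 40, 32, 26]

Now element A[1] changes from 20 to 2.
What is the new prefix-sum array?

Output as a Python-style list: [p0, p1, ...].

Change: A[1] 20 -> 2, delta = -18
P[k] for k < 1: unchanged (A[1] not included)
P[k] for k >= 1: shift by delta = -18
  P[0] = 10 + 0 = 10
  P[1] = 30 + -18 = 12
  P[2] = 48 + -18 = 30
  P[3] = 40 + -18 = 22
  P[4] = 32 + -18 = 14
  P[5] = 26 + -18 = 8

Answer: [10, 12, 30, 22, 14, 8]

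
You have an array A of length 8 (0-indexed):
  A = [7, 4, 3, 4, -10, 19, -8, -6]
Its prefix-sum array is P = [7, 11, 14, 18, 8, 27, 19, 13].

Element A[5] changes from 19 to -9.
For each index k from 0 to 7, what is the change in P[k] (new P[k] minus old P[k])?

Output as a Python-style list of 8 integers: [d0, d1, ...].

Answer: [0, 0, 0, 0, 0, -28, -28, -28]

Derivation:
Element change: A[5] 19 -> -9, delta = -28
For k < 5: P[k] unchanged, delta_P[k] = 0
For k >= 5: P[k] shifts by exactly -28
Delta array: [0, 0, 0, 0, 0, -28, -28, -28]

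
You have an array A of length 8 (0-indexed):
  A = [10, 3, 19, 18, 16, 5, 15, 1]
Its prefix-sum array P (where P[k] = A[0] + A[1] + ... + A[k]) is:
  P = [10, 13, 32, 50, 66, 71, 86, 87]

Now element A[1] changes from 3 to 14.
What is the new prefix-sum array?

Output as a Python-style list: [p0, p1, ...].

Change: A[1] 3 -> 14, delta = 11
P[k] for k < 1: unchanged (A[1] not included)
P[k] for k >= 1: shift by delta = 11
  P[0] = 10 + 0 = 10
  P[1] = 13 + 11 = 24
  P[2] = 32 + 11 = 43
  P[3] = 50 + 11 = 61
  P[4] = 66 + 11 = 77
  P[5] = 71 + 11 = 82
  P[6] = 86 + 11 = 97
  P[7] = 87 + 11 = 98

Answer: [10, 24, 43, 61, 77, 82, 97, 98]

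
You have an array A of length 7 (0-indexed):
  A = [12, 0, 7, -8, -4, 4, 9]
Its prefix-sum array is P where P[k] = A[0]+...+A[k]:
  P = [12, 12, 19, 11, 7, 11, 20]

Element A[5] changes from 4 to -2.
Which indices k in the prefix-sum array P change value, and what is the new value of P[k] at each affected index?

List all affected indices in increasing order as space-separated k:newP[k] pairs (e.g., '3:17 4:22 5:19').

Answer: 5:5 6:14

Derivation:
P[k] = A[0] + ... + A[k]
P[k] includes A[5] iff k >= 5
Affected indices: 5, 6, ..., 6; delta = -6
  P[5]: 11 + -6 = 5
  P[6]: 20 + -6 = 14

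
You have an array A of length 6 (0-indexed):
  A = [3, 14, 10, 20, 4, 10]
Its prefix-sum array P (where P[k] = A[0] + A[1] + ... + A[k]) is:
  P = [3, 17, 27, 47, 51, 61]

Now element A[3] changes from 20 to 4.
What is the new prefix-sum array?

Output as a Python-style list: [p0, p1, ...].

Change: A[3] 20 -> 4, delta = -16
P[k] for k < 3: unchanged (A[3] not included)
P[k] for k >= 3: shift by delta = -16
  P[0] = 3 + 0 = 3
  P[1] = 17 + 0 = 17
  P[2] = 27 + 0 = 27
  P[3] = 47 + -16 = 31
  P[4] = 51 + -16 = 35
  P[5] = 61 + -16 = 45

Answer: [3, 17, 27, 31, 35, 45]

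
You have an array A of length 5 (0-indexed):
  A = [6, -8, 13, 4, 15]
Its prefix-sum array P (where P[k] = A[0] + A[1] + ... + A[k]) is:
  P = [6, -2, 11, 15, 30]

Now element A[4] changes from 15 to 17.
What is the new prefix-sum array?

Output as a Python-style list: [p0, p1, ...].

Change: A[4] 15 -> 17, delta = 2
P[k] for k < 4: unchanged (A[4] not included)
P[k] for k >= 4: shift by delta = 2
  P[0] = 6 + 0 = 6
  P[1] = -2 + 0 = -2
  P[2] = 11 + 0 = 11
  P[3] = 15 + 0 = 15
  P[4] = 30 + 2 = 32

Answer: [6, -2, 11, 15, 32]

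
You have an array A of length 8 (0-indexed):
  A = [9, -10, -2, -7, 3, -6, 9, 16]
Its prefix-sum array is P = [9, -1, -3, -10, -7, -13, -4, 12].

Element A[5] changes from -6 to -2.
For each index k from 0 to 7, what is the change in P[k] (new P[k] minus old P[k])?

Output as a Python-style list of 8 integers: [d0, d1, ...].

Element change: A[5] -6 -> -2, delta = 4
For k < 5: P[k] unchanged, delta_P[k] = 0
For k >= 5: P[k] shifts by exactly 4
Delta array: [0, 0, 0, 0, 0, 4, 4, 4]

Answer: [0, 0, 0, 0, 0, 4, 4, 4]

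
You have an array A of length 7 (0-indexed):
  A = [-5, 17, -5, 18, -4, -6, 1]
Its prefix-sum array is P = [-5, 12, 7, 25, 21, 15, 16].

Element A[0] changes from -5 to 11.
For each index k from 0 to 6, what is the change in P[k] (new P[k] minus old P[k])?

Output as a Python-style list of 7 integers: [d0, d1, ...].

Element change: A[0] -5 -> 11, delta = 16
For k < 0: P[k] unchanged, delta_P[k] = 0
For k >= 0: P[k] shifts by exactly 16
Delta array: [16, 16, 16, 16, 16, 16, 16]

Answer: [16, 16, 16, 16, 16, 16, 16]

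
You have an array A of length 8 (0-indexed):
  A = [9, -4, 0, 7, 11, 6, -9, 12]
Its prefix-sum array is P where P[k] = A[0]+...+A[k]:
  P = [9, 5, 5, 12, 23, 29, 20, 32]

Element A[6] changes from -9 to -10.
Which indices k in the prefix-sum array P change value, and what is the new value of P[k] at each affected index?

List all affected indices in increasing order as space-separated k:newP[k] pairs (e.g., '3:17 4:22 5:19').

Answer: 6:19 7:31

Derivation:
P[k] = A[0] + ... + A[k]
P[k] includes A[6] iff k >= 6
Affected indices: 6, 7, ..., 7; delta = -1
  P[6]: 20 + -1 = 19
  P[7]: 32 + -1 = 31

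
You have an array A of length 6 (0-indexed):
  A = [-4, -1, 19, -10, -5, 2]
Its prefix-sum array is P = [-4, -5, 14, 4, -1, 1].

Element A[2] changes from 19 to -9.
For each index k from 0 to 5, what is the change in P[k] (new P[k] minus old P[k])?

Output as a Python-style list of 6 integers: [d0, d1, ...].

Answer: [0, 0, -28, -28, -28, -28]

Derivation:
Element change: A[2] 19 -> -9, delta = -28
For k < 2: P[k] unchanged, delta_P[k] = 0
For k >= 2: P[k] shifts by exactly -28
Delta array: [0, 0, -28, -28, -28, -28]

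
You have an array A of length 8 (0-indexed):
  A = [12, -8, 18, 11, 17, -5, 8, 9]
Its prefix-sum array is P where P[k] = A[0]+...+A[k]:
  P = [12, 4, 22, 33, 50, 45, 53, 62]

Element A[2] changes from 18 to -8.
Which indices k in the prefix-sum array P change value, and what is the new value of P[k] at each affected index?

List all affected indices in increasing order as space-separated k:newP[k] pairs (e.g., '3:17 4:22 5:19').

Answer: 2:-4 3:7 4:24 5:19 6:27 7:36

Derivation:
P[k] = A[0] + ... + A[k]
P[k] includes A[2] iff k >= 2
Affected indices: 2, 3, ..., 7; delta = -26
  P[2]: 22 + -26 = -4
  P[3]: 33 + -26 = 7
  P[4]: 50 + -26 = 24
  P[5]: 45 + -26 = 19
  P[6]: 53 + -26 = 27
  P[7]: 62 + -26 = 36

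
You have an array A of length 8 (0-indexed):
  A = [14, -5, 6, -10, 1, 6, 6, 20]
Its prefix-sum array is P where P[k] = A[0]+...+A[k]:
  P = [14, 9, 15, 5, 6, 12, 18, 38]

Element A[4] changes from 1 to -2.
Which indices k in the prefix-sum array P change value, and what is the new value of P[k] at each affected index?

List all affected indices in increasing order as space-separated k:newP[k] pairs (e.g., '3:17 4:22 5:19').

Answer: 4:3 5:9 6:15 7:35

Derivation:
P[k] = A[0] + ... + A[k]
P[k] includes A[4] iff k >= 4
Affected indices: 4, 5, ..., 7; delta = -3
  P[4]: 6 + -3 = 3
  P[5]: 12 + -3 = 9
  P[6]: 18 + -3 = 15
  P[7]: 38 + -3 = 35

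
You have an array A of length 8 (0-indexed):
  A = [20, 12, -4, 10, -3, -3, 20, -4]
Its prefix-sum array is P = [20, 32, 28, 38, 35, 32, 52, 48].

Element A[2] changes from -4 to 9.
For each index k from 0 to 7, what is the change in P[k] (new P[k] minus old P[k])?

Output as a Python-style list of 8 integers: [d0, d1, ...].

Element change: A[2] -4 -> 9, delta = 13
For k < 2: P[k] unchanged, delta_P[k] = 0
For k >= 2: P[k] shifts by exactly 13
Delta array: [0, 0, 13, 13, 13, 13, 13, 13]

Answer: [0, 0, 13, 13, 13, 13, 13, 13]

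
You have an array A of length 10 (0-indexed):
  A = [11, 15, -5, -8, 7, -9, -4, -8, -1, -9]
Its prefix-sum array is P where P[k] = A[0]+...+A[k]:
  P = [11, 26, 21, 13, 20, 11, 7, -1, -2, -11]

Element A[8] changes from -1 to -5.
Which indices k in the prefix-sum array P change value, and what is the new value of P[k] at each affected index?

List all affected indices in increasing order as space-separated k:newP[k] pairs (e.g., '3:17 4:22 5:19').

P[k] = A[0] + ... + A[k]
P[k] includes A[8] iff k >= 8
Affected indices: 8, 9, ..., 9; delta = -4
  P[8]: -2 + -4 = -6
  P[9]: -11 + -4 = -15

Answer: 8:-6 9:-15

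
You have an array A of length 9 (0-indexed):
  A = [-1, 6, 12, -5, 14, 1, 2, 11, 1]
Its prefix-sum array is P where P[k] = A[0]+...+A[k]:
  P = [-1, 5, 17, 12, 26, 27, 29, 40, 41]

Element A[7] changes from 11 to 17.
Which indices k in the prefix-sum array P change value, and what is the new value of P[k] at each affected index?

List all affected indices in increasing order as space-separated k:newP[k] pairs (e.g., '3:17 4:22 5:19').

P[k] = A[0] + ... + A[k]
P[k] includes A[7] iff k >= 7
Affected indices: 7, 8, ..., 8; delta = 6
  P[7]: 40 + 6 = 46
  P[8]: 41 + 6 = 47

Answer: 7:46 8:47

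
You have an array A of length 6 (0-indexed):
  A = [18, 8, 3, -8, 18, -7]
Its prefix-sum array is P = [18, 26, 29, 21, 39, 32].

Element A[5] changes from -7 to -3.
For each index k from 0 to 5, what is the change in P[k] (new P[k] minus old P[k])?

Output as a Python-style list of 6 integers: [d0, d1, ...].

Element change: A[5] -7 -> -3, delta = 4
For k < 5: P[k] unchanged, delta_P[k] = 0
For k >= 5: P[k] shifts by exactly 4
Delta array: [0, 0, 0, 0, 0, 4]

Answer: [0, 0, 0, 0, 0, 4]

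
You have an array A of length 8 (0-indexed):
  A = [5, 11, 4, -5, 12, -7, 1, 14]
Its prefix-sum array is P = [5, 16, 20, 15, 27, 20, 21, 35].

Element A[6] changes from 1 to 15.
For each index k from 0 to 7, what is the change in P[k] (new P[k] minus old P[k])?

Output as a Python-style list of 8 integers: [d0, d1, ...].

Answer: [0, 0, 0, 0, 0, 0, 14, 14]

Derivation:
Element change: A[6] 1 -> 15, delta = 14
For k < 6: P[k] unchanged, delta_P[k] = 0
For k >= 6: P[k] shifts by exactly 14
Delta array: [0, 0, 0, 0, 0, 0, 14, 14]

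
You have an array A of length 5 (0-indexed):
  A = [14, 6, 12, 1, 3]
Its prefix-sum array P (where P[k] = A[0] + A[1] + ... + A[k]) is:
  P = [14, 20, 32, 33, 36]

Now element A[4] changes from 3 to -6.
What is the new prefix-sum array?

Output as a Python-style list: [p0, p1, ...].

Answer: [14, 20, 32, 33, 27]

Derivation:
Change: A[4] 3 -> -6, delta = -9
P[k] for k < 4: unchanged (A[4] not included)
P[k] for k >= 4: shift by delta = -9
  P[0] = 14 + 0 = 14
  P[1] = 20 + 0 = 20
  P[2] = 32 + 0 = 32
  P[3] = 33 + 0 = 33
  P[4] = 36 + -9 = 27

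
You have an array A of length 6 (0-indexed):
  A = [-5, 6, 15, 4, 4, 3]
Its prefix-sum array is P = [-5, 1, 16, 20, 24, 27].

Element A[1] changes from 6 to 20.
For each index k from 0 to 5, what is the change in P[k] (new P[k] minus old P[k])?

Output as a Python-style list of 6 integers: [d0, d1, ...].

Element change: A[1] 6 -> 20, delta = 14
For k < 1: P[k] unchanged, delta_P[k] = 0
For k >= 1: P[k] shifts by exactly 14
Delta array: [0, 14, 14, 14, 14, 14]

Answer: [0, 14, 14, 14, 14, 14]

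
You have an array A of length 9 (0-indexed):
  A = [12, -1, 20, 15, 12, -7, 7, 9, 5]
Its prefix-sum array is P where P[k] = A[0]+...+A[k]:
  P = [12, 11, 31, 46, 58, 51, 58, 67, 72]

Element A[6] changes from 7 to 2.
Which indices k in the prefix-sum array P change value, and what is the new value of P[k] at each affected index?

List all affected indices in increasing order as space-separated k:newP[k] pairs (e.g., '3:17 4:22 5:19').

P[k] = A[0] + ... + A[k]
P[k] includes A[6] iff k >= 6
Affected indices: 6, 7, ..., 8; delta = -5
  P[6]: 58 + -5 = 53
  P[7]: 67 + -5 = 62
  P[8]: 72 + -5 = 67

Answer: 6:53 7:62 8:67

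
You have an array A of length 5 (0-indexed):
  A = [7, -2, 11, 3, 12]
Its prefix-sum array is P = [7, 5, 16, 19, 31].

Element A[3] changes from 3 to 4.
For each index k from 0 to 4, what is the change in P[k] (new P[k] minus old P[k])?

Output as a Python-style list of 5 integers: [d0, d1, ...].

Answer: [0, 0, 0, 1, 1]

Derivation:
Element change: A[3] 3 -> 4, delta = 1
For k < 3: P[k] unchanged, delta_P[k] = 0
For k >= 3: P[k] shifts by exactly 1
Delta array: [0, 0, 0, 1, 1]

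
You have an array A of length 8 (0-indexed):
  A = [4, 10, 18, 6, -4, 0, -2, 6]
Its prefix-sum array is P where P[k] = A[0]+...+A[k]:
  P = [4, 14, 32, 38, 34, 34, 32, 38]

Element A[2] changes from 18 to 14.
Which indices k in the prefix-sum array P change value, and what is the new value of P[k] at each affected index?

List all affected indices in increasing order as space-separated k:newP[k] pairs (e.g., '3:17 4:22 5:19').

P[k] = A[0] + ... + A[k]
P[k] includes A[2] iff k >= 2
Affected indices: 2, 3, ..., 7; delta = -4
  P[2]: 32 + -4 = 28
  P[3]: 38 + -4 = 34
  P[4]: 34 + -4 = 30
  P[5]: 34 + -4 = 30
  P[6]: 32 + -4 = 28
  P[7]: 38 + -4 = 34

Answer: 2:28 3:34 4:30 5:30 6:28 7:34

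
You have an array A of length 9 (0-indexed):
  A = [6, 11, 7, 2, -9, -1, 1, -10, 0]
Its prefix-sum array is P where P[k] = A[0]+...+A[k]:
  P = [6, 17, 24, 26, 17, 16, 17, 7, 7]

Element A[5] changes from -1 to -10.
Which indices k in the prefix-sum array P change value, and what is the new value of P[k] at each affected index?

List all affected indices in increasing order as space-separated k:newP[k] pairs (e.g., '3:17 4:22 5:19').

P[k] = A[0] + ... + A[k]
P[k] includes A[5] iff k >= 5
Affected indices: 5, 6, ..., 8; delta = -9
  P[5]: 16 + -9 = 7
  P[6]: 17 + -9 = 8
  P[7]: 7 + -9 = -2
  P[8]: 7 + -9 = -2

Answer: 5:7 6:8 7:-2 8:-2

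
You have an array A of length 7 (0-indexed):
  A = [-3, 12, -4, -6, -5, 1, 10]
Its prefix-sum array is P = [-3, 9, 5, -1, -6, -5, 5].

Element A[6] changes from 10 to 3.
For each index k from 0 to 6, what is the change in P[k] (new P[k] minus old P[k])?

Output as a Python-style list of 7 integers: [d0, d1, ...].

Answer: [0, 0, 0, 0, 0, 0, -7]

Derivation:
Element change: A[6] 10 -> 3, delta = -7
For k < 6: P[k] unchanged, delta_P[k] = 0
For k >= 6: P[k] shifts by exactly -7
Delta array: [0, 0, 0, 0, 0, 0, -7]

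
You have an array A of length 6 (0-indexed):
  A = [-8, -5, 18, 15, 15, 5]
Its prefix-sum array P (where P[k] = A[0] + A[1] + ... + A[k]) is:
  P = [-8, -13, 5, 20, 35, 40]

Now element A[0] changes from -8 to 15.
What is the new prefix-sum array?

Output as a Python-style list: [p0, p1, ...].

Answer: [15, 10, 28, 43, 58, 63]

Derivation:
Change: A[0] -8 -> 15, delta = 23
P[k] for k < 0: unchanged (A[0] not included)
P[k] for k >= 0: shift by delta = 23
  P[0] = -8 + 23 = 15
  P[1] = -13 + 23 = 10
  P[2] = 5 + 23 = 28
  P[3] = 20 + 23 = 43
  P[4] = 35 + 23 = 58
  P[5] = 40 + 23 = 63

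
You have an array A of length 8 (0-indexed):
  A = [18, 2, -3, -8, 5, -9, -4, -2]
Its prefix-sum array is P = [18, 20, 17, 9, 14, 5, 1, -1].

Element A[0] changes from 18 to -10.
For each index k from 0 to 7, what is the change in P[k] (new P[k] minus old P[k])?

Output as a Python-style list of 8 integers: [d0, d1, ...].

Answer: [-28, -28, -28, -28, -28, -28, -28, -28]

Derivation:
Element change: A[0] 18 -> -10, delta = -28
For k < 0: P[k] unchanged, delta_P[k] = 0
For k >= 0: P[k] shifts by exactly -28
Delta array: [-28, -28, -28, -28, -28, -28, -28, -28]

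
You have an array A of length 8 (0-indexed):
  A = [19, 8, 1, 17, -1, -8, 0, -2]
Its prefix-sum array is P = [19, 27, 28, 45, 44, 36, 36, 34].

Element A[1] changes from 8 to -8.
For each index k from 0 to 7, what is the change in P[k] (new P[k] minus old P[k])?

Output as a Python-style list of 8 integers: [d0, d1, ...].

Element change: A[1] 8 -> -8, delta = -16
For k < 1: P[k] unchanged, delta_P[k] = 0
For k >= 1: P[k] shifts by exactly -16
Delta array: [0, -16, -16, -16, -16, -16, -16, -16]

Answer: [0, -16, -16, -16, -16, -16, -16, -16]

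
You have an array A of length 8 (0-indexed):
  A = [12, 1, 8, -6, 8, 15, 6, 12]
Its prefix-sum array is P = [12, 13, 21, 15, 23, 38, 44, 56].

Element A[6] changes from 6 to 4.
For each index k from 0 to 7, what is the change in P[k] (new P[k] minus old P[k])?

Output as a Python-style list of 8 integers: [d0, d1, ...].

Element change: A[6] 6 -> 4, delta = -2
For k < 6: P[k] unchanged, delta_P[k] = 0
For k >= 6: P[k] shifts by exactly -2
Delta array: [0, 0, 0, 0, 0, 0, -2, -2]

Answer: [0, 0, 0, 0, 0, 0, -2, -2]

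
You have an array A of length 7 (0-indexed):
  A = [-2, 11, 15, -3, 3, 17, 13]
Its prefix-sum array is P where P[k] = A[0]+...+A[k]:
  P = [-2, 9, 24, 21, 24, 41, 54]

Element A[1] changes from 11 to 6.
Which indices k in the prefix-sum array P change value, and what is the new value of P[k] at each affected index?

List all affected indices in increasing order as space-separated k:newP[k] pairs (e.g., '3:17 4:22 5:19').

P[k] = A[0] + ... + A[k]
P[k] includes A[1] iff k >= 1
Affected indices: 1, 2, ..., 6; delta = -5
  P[1]: 9 + -5 = 4
  P[2]: 24 + -5 = 19
  P[3]: 21 + -5 = 16
  P[4]: 24 + -5 = 19
  P[5]: 41 + -5 = 36
  P[6]: 54 + -5 = 49

Answer: 1:4 2:19 3:16 4:19 5:36 6:49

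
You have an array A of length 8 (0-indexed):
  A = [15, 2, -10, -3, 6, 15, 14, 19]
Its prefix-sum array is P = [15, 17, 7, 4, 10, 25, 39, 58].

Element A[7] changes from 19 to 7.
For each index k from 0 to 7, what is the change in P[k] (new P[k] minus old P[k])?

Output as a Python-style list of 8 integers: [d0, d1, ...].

Element change: A[7] 19 -> 7, delta = -12
For k < 7: P[k] unchanged, delta_P[k] = 0
For k >= 7: P[k] shifts by exactly -12
Delta array: [0, 0, 0, 0, 0, 0, 0, -12]

Answer: [0, 0, 0, 0, 0, 0, 0, -12]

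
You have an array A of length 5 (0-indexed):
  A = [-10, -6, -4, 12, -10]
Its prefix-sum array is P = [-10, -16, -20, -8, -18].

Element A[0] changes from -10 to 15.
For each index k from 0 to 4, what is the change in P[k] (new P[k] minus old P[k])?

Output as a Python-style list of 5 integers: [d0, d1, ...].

Element change: A[0] -10 -> 15, delta = 25
For k < 0: P[k] unchanged, delta_P[k] = 0
For k >= 0: P[k] shifts by exactly 25
Delta array: [25, 25, 25, 25, 25]

Answer: [25, 25, 25, 25, 25]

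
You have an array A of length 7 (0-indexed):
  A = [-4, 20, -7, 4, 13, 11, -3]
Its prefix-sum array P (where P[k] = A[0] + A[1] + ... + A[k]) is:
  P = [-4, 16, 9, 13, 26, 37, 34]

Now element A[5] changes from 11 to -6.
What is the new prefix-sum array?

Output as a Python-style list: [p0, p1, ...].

Change: A[5] 11 -> -6, delta = -17
P[k] for k < 5: unchanged (A[5] not included)
P[k] for k >= 5: shift by delta = -17
  P[0] = -4 + 0 = -4
  P[1] = 16 + 0 = 16
  P[2] = 9 + 0 = 9
  P[3] = 13 + 0 = 13
  P[4] = 26 + 0 = 26
  P[5] = 37 + -17 = 20
  P[6] = 34 + -17 = 17

Answer: [-4, 16, 9, 13, 26, 20, 17]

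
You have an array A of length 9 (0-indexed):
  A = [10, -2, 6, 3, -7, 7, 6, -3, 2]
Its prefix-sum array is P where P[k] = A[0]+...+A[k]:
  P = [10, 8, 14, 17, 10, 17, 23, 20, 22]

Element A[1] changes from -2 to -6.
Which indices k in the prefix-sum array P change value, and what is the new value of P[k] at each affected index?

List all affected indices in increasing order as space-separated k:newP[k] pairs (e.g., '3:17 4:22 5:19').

Answer: 1:4 2:10 3:13 4:6 5:13 6:19 7:16 8:18

Derivation:
P[k] = A[0] + ... + A[k]
P[k] includes A[1] iff k >= 1
Affected indices: 1, 2, ..., 8; delta = -4
  P[1]: 8 + -4 = 4
  P[2]: 14 + -4 = 10
  P[3]: 17 + -4 = 13
  P[4]: 10 + -4 = 6
  P[5]: 17 + -4 = 13
  P[6]: 23 + -4 = 19
  P[7]: 20 + -4 = 16
  P[8]: 22 + -4 = 18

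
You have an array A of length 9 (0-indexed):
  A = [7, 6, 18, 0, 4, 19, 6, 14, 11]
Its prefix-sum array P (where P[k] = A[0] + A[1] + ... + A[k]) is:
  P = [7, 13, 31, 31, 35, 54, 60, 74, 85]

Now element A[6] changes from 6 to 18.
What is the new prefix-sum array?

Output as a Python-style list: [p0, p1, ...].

Change: A[6] 6 -> 18, delta = 12
P[k] for k < 6: unchanged (A[6] not included)
P[k] for k >= 6: shift by delta = 12
  P[0] = 7 + 0 = 7
  P[1] = 13 + 0 = 13
  P[2] = 31 + 0 = 31
  P[3] = 31 + 0 = 31
  P[4] = 35 + 0 = 35
  P[5] = 54 + 0 = 54
  P[6] = 60 + 12 = 72
  P[7] = 74 + 12 = 86
  P[8] = 85 + 12 = 97

Answer: [7, 13, 31, 31, 35, 54, 72, 86, 97]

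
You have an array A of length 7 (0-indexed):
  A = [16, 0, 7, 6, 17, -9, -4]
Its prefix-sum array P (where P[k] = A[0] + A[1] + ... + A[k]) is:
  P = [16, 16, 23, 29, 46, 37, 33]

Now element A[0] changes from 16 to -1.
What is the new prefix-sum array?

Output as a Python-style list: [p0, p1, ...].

Change: A[0] 16 -> -1, delta = -17
P[k] for k < 0: unchanged (A[0] not included)
P[k] for k >= 0: shift by delta = -17
  P[0] = 16 + -17 = -1
  P[1] = 16 + -17 = -1
  P[2] = 23 + -17 = 6
  P[3] = 29 + -17 = 12
  P[4] = 46 + -17 = 29
  P[5] = 37 + -17 = 20
  P[6] = 33 + -17 = 16

Answer: [-1, -1, 6, 12, 29, 20, 16]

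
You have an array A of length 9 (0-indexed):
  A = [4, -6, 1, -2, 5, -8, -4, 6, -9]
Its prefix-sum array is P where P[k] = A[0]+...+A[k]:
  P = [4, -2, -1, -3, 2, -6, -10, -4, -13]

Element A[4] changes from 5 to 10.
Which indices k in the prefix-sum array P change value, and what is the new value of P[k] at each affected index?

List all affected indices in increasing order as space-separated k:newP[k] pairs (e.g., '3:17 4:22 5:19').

Answer: 4:7 5:-1 6:-5 7:1 8:-8

Derivation:
P[k] = A[0] + ... + A[k]
P[k] includes A[4] iff k >= 4
Affected indices: 4, 5, ..., 8; delta = 5
  P[4]: 2 + 5 = 7
  P[5]: -6 + 5 = -1
  P[6]: -10 + 5 = -5
  P[7]: -4 + 5 = 1
  P[8]: -13 + 5 = -8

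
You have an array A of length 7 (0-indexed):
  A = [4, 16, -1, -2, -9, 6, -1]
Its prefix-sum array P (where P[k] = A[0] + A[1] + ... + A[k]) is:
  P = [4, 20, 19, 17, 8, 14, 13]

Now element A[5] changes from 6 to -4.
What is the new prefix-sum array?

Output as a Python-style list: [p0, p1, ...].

Answer: [4, 20, 19, 17, 8, 4, 3]

Derivation:
Change: A[5] 6 -> -4, delta = -10
P[k] for k < 5: unchanged (A[5] not included)
P[k] for k >= 5: shift by delta = -10
  P[0] = 4 + 0 = 4
  P[1] = 20 + 0 = 20
  P[2] = 19 + 0 = 19
  P[3] = 17 + 0 = 17
  P[4] = 8 + 0 = 8
  P[5] = 14 + -10 = 4
  P[6] = 13 + -10 = 3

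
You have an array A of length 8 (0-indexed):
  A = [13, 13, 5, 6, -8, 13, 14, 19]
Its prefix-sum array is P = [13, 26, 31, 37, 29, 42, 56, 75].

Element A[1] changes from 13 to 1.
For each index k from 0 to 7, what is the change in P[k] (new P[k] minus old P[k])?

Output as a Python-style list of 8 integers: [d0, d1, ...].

Element change: A[1] 13 -> 1, delta = -12
For k < 1: P[k] unchanged, delta_P[k] = 0
For k >= 1: P[k] shifts by exactly -12
Delta array: [0, -12, -12, -12, -12, -12, -12, -12]

Answer: [0, -12, -12, -12, -12, -12, -12, -12]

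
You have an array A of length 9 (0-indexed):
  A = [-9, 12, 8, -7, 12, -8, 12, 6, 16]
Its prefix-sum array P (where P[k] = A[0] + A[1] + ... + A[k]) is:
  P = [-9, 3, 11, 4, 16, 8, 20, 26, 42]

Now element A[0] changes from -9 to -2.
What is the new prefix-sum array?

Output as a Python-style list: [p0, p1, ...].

Answer: [-2, 10, 18, 11, 23, 15, 27, 33, 49]

Derivation:
Change: A[0] -9 -> -2, delta = 7
P[k] for k < 0: unchanged (A[0] not included)
P[k] for k >= 0: shift by delta = 7
  P[0] = -9 + 7 = -2
  P[1] = 3 + 7 = 10
  P[2] = 11 + 7 = 18
  P[3] = 4 + 7 = 11
  P[4] = 16 + 7 = 23
  P[5] = 8 + 7 = 15
  P[6] = 20 + 7 = 27
  P[7] = 26 + 7 = 33
  P[8] = 42 + 7 = 49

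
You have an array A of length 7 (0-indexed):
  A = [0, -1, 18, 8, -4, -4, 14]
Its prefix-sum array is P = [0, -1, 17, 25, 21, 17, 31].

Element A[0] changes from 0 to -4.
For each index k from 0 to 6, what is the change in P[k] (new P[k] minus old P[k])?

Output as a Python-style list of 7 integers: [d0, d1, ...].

Answer: [-4, -4, -4, -4, -4, -4, -4]

Derivation:
Element change: A[0] 0 -> -4, delta = -4
For k < 0: P[k] unchanged, delta_P[k] = 0
For k >= 0: P[k] shifts by exactly -4
Delta array: [-4, -4, -4, -4, -4, -4, -4]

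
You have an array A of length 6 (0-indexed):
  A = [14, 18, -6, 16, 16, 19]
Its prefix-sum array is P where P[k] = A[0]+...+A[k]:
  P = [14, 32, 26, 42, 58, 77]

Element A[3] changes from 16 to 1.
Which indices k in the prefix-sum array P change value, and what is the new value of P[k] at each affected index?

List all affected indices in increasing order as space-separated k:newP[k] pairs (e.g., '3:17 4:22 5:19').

P[k] = A[0] + ... + A[k]
P[k] includes A[3] iff k >= 3
Affected indices: 3, 4, ..., 5; delta = -15
  P[3]: 42 + -15 = 27
  P[4]: 58 + -15 = 43
  P[5]: 77 + -15 = 62

Answer: 3:27 4:43 5:62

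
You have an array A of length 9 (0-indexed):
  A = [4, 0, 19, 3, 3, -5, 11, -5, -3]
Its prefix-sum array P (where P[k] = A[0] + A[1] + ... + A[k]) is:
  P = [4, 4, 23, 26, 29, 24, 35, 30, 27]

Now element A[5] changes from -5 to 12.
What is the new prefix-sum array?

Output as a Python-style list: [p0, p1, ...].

Change: A[5] -5 -> 12, delta = 17
P[k] for k < 5: unchanged (A[5] not included)
P[k] for k >= 5: shift by delta = 17
  P[0] = 4 + 0 = 4
  P[1] = 4 + 0 = 4
  P[2] = 23 + 0 = 23
  P[3] = 26 + 0 = 26
  P[4] = 29 + 0 = 29
  P[5] = 24 + 17 = 41
  P[6] = 35 + 17 = 52
  P[7] = 30 + 17 = 47
  P[8] = 27 + 17 = 44

Answer: [4, 4, 23, 26, 29, 41, 52, 47, 44]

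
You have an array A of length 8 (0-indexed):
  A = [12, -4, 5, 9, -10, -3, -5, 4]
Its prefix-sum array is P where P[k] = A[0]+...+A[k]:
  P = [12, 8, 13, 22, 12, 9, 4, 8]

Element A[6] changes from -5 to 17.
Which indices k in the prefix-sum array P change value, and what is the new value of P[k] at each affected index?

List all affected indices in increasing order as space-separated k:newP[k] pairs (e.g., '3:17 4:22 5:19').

P[k] = A[0] + ... + A[k]
P[k] includes A[6] iff k >= 6
Affected indices: 6, 7, ..., 7; delta = 22
  P[6]: 4 + 22 = 26
  P[7]: 8 + 22 = 30

Answer: 6:26 7:30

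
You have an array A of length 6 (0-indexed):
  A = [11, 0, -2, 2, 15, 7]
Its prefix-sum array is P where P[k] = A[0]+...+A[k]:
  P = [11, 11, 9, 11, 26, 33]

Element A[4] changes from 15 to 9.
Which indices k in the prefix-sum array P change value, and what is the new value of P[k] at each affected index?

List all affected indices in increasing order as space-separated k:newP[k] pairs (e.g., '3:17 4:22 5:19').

Answer: 4:20 5:27

Derivation:
P[k] = A[0] + ... + A[k]
P[k] includes A[4] iff k >= 4
Affected indices: 4, 5, ..., 5; delta = -6
  P[4]: 26 + -6 = 20
  P[5]: 33 + -6 = 27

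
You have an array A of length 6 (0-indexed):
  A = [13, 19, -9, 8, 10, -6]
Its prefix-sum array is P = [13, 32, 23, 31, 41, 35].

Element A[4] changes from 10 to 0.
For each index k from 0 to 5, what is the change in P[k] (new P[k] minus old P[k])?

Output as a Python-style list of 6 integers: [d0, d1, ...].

Answer: [0, 0, 0, 0, -10, -10]

Derivation:
Element change: A[4] 10 -> 0, delta = -10
For k < 4: P[k] unchanged, delta_P[k] = 0
For k >= 4: P[k] shifts by exactly -10
Delta array: [0, 0, 0, 0, -10, -10]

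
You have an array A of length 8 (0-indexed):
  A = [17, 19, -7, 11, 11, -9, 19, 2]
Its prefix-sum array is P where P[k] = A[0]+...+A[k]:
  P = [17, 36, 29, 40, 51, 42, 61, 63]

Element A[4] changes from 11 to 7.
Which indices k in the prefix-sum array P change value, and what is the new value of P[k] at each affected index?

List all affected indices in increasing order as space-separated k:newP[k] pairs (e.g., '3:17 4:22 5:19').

P[k] = A[0] + ... + A[k]
P[k] includes A[4] iff k >= 4
Affected indices: 4, 5, ..., 7; delta = -4
  P[4]: 51 + -4 = 47
  P[5]: 42 + -4 = 38
  P[6]: 61 + -4 = 57
  P[7]: 63 + -4 = 59

Answer: 4:47 5:38 6:57 7:59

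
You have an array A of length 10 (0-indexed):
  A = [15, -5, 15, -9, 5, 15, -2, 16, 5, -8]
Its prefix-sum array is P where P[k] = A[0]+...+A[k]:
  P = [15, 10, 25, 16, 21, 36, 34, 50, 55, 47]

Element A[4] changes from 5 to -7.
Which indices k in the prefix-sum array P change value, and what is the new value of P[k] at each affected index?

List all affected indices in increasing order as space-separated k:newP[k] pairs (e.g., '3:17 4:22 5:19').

Answer: 4:9 5:24 6:22 7:38 8:43 9:35

Derivation:
P[k] = A[0] + ... + A[k]
P[k] includes A[4] iff k >= 4
Affected indices: 4, 5, ..., 9; delta = -12
  P[4]: 21 + -12 = 9
  P[5]: 36 + -12 = 24
  P[6]: 34 + -12 = 22
  P[7]: 50 + -12 = 38
  P[8]: 55 + -12 = 43
  P[9]: 47 + -12 = 35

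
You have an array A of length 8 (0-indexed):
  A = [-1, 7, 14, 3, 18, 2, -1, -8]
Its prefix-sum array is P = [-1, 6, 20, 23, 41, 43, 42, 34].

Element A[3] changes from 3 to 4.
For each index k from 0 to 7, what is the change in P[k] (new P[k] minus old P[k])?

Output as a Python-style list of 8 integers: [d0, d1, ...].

Element change: A[3] 3 -> 4, delta = 1
For k < 3: P[k] unchanged, delta_P[k] = 0
For k >= 3: P[k] shifts by exactly 1
Delta array: [0, 0, 0, 1, 1, 1, 1, 1]

Answer: [0, 0, 0, 1, 1, 1, 1, 1]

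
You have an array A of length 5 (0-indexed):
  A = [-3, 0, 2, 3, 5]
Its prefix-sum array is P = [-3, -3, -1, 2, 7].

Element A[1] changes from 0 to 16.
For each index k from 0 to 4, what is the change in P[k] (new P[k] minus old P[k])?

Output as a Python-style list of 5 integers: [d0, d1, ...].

Element change: A[1] 0 -> 16, delta = 16
For k < 1: P[k] unchanged, delta_P[k] = 0
For k >= 1: P[k] shifts by exactly 16
Delta array: [0, 16, 16, 16, 16]

Answer: [0, 16, 16, 16, 16]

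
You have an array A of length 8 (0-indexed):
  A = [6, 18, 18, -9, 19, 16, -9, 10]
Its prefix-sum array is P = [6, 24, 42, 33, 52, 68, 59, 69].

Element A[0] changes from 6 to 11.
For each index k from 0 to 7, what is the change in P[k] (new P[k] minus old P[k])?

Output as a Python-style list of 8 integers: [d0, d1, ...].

Element change: A[0] 6 -> 11, delta = 5
For k < 0: P[k] unchanged, delta_P[k] = 0
For k >= 0: P[k] shifts by exactly 5
Delta array: [5, 5, 5, 5, 5, 5, 5, 5]

Answer: [5, 5, 5, 5, 5, 5, 5, 5]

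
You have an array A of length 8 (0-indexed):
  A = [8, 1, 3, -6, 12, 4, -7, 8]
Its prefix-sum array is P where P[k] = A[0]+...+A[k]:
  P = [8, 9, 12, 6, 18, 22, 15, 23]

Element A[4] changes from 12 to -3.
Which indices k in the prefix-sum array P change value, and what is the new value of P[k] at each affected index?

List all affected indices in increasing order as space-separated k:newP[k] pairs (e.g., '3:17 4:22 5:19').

P[k] = A[0] + ... + A[k]
P[k] includes A[4] iff k >= 4
Affected indices: 4, 5, ..., 7; delta = -15
  P[4]: 18 + -15 = 3
  P[5]: 22 + -15 = 7
  P[6]: 15 + -15 = 0
  P[7]: 23 + -15 = 8

Answer: 4:3 5:7 6:0 7:8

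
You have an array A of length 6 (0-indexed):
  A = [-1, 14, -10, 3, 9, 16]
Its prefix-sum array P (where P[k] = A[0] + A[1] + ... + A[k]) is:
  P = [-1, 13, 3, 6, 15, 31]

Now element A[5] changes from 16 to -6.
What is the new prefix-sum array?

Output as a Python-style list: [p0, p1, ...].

Change: A[5] 16 -> -6, delta = -22
P[k] for k < 5: unchanged (A[5] not included)
P[k] for k >= 5: shift by delta = -22
  P[0] = -1 + 0 = -1
  P[1] = 13 + 0 = 13
  P[2] = 3 + 0 = 3
  P[3] = 6 + 0 = 6
  P[4] = 15 + 0 = 15
  P[5] = 31 + -22 = 9

Answer: [-1, 13, 3, 6, 15, 9]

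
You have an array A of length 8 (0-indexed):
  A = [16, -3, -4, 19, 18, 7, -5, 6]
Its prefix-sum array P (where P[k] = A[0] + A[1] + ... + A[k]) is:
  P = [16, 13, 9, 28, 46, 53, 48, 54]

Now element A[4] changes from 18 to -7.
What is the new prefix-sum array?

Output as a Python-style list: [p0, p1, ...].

Answer: [16, 13, 9, 28, 21, 28, 23, 29]

Derivation:
Change: A[4] 18 -> -7, delta = -25
P[k] for k < 4: unchanged (A[4] not included)
P[k] for k >= 4: shift by delta = -25
  P[0] = 16 + 0 = 16
  P[1] = 13 + 0 = 13
  P[2] = 9 + 0 = 9
  P[3] = 28 + 0 = 28
  P[4] = 46 + -25 = 21
  P[5] = 53 + -25 = 28
  P[6] = 48 + -25 = 23
  P[7] = 54 + -25 = 29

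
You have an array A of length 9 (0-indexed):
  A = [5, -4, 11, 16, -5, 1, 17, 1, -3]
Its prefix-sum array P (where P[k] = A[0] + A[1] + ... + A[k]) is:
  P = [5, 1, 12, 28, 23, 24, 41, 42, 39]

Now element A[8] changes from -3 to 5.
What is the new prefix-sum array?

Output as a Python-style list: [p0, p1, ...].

Answer: [5, 1, 12, 28, 23, 24, 41, 42, 47]

Derivation:
Change: A[8] -3 -> 5, delta = 8
P[k] for k < 8: unchanged (A[8] not included)
P[k] for k >= 8: shift by delta = 8
  P[0] = 5 + 0 = 5
  P[1] = 1 + 0 = 1
  P[2] = 12 + 0 = 12
  P[3] = 28 + 0 = 28
  P[4] = 23 + 0 = 23
  P[5] = 24 + 0 = 24
  P[6] = 41 + 0 = 41
  P[7] = 42 + 0 = 42
  P[8] = 39 + 8 = 47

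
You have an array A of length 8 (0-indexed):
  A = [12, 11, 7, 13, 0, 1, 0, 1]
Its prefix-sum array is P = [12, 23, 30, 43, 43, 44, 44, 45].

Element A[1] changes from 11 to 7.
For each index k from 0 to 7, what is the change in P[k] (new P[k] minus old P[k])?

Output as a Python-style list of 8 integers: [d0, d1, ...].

Element change: A[1] 11 -> 7, delta = -4
For k < 1: P[k] unchanged, delta_P[k] = 0
For k >= 1: P[k] shifts by exactly -4
Delta array: [0, -4, -4, -4, -4, -4, -4, -4]

Answer: [0, -4, -4, -4, -4, -4, -4, -4]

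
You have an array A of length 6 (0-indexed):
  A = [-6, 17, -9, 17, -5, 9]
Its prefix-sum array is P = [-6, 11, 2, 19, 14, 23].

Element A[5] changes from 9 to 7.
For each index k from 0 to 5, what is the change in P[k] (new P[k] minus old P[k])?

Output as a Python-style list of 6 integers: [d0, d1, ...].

Element change: A[5] 9 -> 7, delta = -2
For k < 5: P[k] unchanged, delta_P[k] = 0
For k >= 5: P[k] shifts by exactly -2
Delta array: [0, 0, 0, 0, 0, -2]

Answer: [0, 0, 0, 0, 0, -2]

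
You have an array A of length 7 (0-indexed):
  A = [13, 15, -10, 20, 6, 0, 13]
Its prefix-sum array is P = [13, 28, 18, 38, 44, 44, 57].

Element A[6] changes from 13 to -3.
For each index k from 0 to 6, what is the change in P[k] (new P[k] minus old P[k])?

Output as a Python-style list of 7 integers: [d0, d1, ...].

Answer: [0, 0, 0, 0, 0, 0, -16]

Derivation:
Element change: A[6] 13 -> -3, delta = -16
For k < 6: P[k] unchanged, delta_P[k] = 0
For k >= 6: P[k] shifts by exactly -16
Delta array: [0, 0, 0, 0, 0, 0, -16]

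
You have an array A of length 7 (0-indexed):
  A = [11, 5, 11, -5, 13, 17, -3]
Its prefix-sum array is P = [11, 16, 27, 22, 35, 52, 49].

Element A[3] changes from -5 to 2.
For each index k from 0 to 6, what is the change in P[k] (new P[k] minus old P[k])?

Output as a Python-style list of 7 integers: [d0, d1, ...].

Element change: A[3] -5 -> 2, delta = 7
For k < 3: P[k] unchanged, delta_P[k] = 0
For k >= 3: P[k] shifts by exactly 7
Delta array: [0, 0, 0, 7, 7, 7, 7]

Answer: [0, 0, 0, 7, 7, 7, 7]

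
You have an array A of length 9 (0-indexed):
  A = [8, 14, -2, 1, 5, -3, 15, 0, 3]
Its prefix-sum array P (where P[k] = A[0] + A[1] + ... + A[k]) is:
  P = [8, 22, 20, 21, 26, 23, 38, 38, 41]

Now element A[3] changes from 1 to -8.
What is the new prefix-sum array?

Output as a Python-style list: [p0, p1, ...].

Answer: [8, 22, 20, 12, 17, 14, 29, 29, 32]

Derivation:
Change: A[3] 1 -> -8, delta = -9
P[k] for k < 3: unchanged (A[3] not included)
P[k] for k >= 3: shift by delta = -9
  P[0] = 8 + 0 = 8
  P[1] = 22 + 0 = 22
  P[2] = 20 + 0 = 20
  P[3] = 21 + -9 = 12
  P[4] = 26 + -9 = 17
  P[5] = 23 + -9 = 14
  P[6] = 38 + -9 = 29
  P[7] = 38 + -9 = 29
  P[8] = 41 + -9 = 32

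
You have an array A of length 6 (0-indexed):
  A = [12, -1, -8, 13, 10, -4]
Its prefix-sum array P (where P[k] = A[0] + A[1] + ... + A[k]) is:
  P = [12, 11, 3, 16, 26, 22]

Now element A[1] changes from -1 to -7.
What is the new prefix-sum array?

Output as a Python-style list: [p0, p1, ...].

Change: A[1] -1 -> -7, delta = -6
P[k] for k < 1: unchanged (A[1] not included)
P[k] for k >= 1: shift by delta = -6
  P[0] = 12 + 0 = 12
  P[1] = 11 + -6 = 5
  P[2] = 3 + -6 = -3
  P[3] = 16 + -6 = 10
  P[4] = 26 + -6 = 20
  P[5] = 22 + -6 = 16

Answer: [12, 5, -3, 10, 20, 16]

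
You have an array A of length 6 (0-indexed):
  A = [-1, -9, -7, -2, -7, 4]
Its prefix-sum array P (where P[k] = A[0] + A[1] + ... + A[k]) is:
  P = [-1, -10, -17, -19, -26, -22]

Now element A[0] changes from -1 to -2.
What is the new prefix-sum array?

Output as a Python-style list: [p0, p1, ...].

Answer: [-2, -11, -18, -20, -27, -23]

Derivation:
Change: A[0] -1 -> -2, delta = -1
P[k] for k < 0: unchanged (A[0] not included)
P[k] for k >= 0: shift by delta = -1
  P[0] = -1 + -1 = -2
  P[1] = -10 + -1 = -11
  P[2] = -17 + -1 = -18
  P[3] = -19 + -1 = -20
  P[4] = -26 + -1 = -27
  P[5] = -22 + -1 = -23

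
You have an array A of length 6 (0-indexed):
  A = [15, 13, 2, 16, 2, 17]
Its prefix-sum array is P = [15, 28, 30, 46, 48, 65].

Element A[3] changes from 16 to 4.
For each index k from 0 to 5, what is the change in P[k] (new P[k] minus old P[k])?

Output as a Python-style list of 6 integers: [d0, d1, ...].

Answer: [0, 0, 0, -12, -12, -12]

Derivation:
Element change: A[3] 16 -> 4, delta = -12
For k < 3: P[k] unchanged, delta_P[k] = 0
For k >= 3: P[k] shifts by exactly -12
Delta array: [0, 0, 0, -12, -12, -12]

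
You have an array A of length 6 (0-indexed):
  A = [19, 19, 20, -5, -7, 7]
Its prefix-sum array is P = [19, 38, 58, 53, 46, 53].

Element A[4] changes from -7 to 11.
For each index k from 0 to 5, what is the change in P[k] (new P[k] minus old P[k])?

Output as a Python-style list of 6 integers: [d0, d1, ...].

Element change: A[4] -7 -> 11, delta = 18
For k < 4: P[k] unchanged, delta_P[k] = 0
For k >= 4: P[k] shifts by exactly 18
Delta array: [0, 0, 0, 0, 18, 18]

Answer: [0, 0, 0, 0, 18, 18]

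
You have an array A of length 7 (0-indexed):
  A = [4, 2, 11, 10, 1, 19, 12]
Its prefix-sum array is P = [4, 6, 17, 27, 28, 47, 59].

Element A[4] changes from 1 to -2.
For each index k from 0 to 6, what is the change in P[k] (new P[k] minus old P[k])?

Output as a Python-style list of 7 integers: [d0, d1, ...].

Element change: A[4] 1 -> -2, delta = -3
For k < 4: P[k] unchanged, delta_P[k] = 0
For k >= 4: P[k] shifts by exactly -3
Delta array: [0, 0, 0, 0, -3, -3, -3]

Answer: [0, 0, 0, 0, -3, -3, -3]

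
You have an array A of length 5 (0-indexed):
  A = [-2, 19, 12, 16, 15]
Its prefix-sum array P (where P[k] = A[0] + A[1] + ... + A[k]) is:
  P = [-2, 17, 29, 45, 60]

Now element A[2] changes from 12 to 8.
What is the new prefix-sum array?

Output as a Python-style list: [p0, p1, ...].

Answer: [-2, 17, 25, 41, 56]

Derivation:
Change: A[2] 12 -> 8, delta = -4
P[k] for k < 2: unchanged (A[2] not included)
P[k] for k >= 2: shift by delta = -4
  P[0] = -2 + 0 = -2
  P[1] = 17 + 0 = 17
  P[2] = 29 + -4 = 25
  P[3] = 45 + -4 = 41
  P[4] = 60 + -4 = 56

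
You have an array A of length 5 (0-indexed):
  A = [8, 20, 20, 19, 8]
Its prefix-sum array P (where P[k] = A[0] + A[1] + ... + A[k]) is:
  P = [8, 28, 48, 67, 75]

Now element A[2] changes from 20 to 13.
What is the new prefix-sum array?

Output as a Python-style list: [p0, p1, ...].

Answer: [8, 28, 41, 60, 68]

Derivation:
Change: A[2] 20 -> 13, delta = -7
P[k] for k < 2: unchanged (A[2] not included)
P[k] for k >= 2: shift by delta = -7
  P[0] = 8 + 0 = 8
  P[1] = 28 + 0 = 28
  P[2] = 48 + -7 = 41
  P[3] = 67 + -7 = 60
  P[4] = 75 + -7 = 68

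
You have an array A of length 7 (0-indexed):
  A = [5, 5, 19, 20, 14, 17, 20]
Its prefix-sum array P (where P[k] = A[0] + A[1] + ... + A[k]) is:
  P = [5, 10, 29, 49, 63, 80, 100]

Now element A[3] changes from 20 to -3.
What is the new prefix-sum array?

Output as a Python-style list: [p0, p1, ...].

Change: A[3] 20 -> -3, delta = -23
P[k] for k < 3: unchanged (A[3] not included)
P[k] for k >= 3: shift by delta = -23
  P[0] = 5 + 0 = 5
  P[1] = 10 + 0 = 10
  P[2] = 29 + 0 = 29
  P[3] = 49 + -23 = 26
  P[4] = 63 + -23 = 40
  P[5] = 80 + -23 = 57
  P[6] = 100 + -23 = 77

Answer: [5, 10, 29, 26, 40, 57, 77]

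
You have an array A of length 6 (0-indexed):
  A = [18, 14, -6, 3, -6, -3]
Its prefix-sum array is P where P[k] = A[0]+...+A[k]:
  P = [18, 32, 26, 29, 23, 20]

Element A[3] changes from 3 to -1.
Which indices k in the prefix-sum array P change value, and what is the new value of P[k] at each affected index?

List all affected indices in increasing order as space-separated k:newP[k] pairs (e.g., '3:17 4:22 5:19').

P[k] = A[0] + ... + A[k]
P[k] includes A[3] iff k >= 3
Affected indices: 3, 4, ..., 5; delta = -4
  P[3]: 29 + -4 = 25
  P[4]: 23 + -4 = 19
  P[5]: 20 + -4 = 16

Answer: 3:25 4:19 5:16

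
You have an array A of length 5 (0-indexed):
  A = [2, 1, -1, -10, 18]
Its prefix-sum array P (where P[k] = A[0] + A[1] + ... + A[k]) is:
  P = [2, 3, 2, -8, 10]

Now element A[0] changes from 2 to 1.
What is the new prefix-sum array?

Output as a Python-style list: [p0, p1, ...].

Change: A[0] 2 -> 1, delta = -1
P[k] for k < 0: unchanged (A[0] not included)
P[k] for k >= 0: shift by delta = -1
  P[0] = 2 + -1 = 1
  P[1] = 3 + -1 = 2
  P[2] = 2 + -1 = 1
  P[3] = -8 + -1 = -9
  P[4] = 10 + -1 = 9

Answer: [1, 2, 1, -9, 9]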